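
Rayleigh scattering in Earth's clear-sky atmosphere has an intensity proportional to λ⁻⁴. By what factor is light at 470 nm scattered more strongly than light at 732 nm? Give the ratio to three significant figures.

Rayleigh scattering ∝ λ⁻⁴, so the ratio of coefficients is the inverse fourth power of the wavelength ratio.
σ(470)/σ(732) = (732/470)⁴ = (1.5574)⁴ = 5.884.

5.88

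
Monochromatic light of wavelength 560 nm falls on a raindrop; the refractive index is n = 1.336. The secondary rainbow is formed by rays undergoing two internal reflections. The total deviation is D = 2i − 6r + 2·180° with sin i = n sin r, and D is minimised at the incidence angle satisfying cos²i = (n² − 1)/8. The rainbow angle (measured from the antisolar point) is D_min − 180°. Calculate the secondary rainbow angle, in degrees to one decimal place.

51.7°

cos²i = (1.78490 − 1)/8 = 0.09811; i = arccos(0.31323) = 71.746°.
sin r = sin 71.746°/1.336 = 0.71084; r = 45.303°.
D_min = 2·71.746° − 6·45.303° + 360° = 231.674°.
Rainbow angle = D_min − 180° = 51.674°.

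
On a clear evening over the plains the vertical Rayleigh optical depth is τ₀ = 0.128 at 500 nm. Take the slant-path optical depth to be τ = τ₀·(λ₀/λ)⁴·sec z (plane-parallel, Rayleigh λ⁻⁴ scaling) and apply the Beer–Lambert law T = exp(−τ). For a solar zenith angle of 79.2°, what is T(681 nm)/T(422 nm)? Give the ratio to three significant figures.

3.15

Airmass: sec 79.2° = 5.3367.
τ(681 nm) = 0.128 × (500/681)⁴ × 5.3367 = 0.128 × 0.2906 × 5.3367 = 0.1985.
τ(422 nm) = 0.128 × (500/422)⁴ × 5.3367 = 0.128 × 1.9707 × 5.3367 = 1.3462.
T(681)/T(422) = exp(τ_B − τ_A) = exp(1.1477) = 3.1510.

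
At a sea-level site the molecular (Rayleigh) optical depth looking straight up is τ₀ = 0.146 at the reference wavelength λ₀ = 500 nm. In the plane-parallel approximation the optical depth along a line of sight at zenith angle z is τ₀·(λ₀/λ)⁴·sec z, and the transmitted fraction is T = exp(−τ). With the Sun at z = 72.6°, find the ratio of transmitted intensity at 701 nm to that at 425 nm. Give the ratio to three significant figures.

2.25

Airmass: sec 72.6° = 3.3440.
τ(701 nm) = 0.146 × (500/701)⁴ × 3.3440 = 0.146 × 0.2588 × 3.3440 = 0.1264.
τ(425 nm) = 0.146 × (500/425)⁴ × 3.3440 = 0.146 × 1.9157 × 3.3440 = 0.9353.
T(701)/T(425) = exp(τ_B − τ_A) = exp(0.8089) = 2.2455.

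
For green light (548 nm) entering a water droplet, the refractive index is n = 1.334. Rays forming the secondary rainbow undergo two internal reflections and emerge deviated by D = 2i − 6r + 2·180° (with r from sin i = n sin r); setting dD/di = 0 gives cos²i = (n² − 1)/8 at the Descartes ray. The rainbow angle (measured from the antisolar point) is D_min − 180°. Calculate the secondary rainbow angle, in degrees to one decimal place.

51.2°

cos²i = (1.77956 − 1)/8 = 0.09744; i = arccos(0.31216) = 71.810°.
sin r = sin 71.810°/1.334 = 0.71217; r = 45.411°.
D_min = 2·71.810° − 6·45.411° + 360° = 231.153°.
Rainbow angle = D_min − 180° = 51.153°.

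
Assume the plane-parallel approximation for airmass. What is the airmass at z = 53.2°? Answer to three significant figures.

X = sec z = 1/cos 53.2° = 1/0.5990 = 1.6694.

1.67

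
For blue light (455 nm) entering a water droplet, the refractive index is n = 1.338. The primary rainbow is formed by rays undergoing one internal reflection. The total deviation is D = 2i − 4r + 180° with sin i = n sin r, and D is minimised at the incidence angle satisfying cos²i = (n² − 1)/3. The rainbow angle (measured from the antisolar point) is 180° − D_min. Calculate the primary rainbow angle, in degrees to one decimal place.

cos²i = (1.79024 − 1)/3 = 0.26341; i = arccos(0.51324) = 59.120°.
sin r = sin 59.120°/1.338 = 0.64144; r = 39.899°.
D_min = 2·59.120° − 4·39.899° + 180° = 138.643°.
Rainbow angle = 180° − D_min = 41.357°.

41.4°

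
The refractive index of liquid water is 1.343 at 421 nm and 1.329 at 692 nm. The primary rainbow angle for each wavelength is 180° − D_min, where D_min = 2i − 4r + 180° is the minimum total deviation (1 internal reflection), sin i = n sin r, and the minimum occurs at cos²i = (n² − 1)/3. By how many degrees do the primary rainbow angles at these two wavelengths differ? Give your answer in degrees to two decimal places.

2.02°

At 421 nm (n = 1.343): cos²i = 0.26788 → i = 58.830°, r = 39.577°, D_min = 139.354°, rainbow angle = 40.646°.
At 692 nm (n = 1.329): cos²i = 0.25541 → i = 59.643°, r = 40.487°, D_min = 137.337°, rainbow angle = 42.663°.
Angular width = |40.646° − 42.663°| = 2.017°.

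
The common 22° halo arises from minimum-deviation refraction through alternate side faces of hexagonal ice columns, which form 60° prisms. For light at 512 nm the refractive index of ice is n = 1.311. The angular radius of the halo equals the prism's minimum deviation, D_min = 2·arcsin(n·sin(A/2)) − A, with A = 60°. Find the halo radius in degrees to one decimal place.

21.9°

n·sin(A/2) = 1.311 × sin 30° = 1.311 × 0.5000 = 0.6555.
D_min = 2·arcsin(0.6555) − 60° = 2 × 40.958° − 60° = 21.915°.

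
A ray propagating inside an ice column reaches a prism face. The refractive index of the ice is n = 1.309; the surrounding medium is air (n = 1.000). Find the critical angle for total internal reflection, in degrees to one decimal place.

49.8°

sin θ_c = n_air / n = 1.000 / 1.309 = 0.7639.
θ_c = arcsin(0.7639) = 49.81°.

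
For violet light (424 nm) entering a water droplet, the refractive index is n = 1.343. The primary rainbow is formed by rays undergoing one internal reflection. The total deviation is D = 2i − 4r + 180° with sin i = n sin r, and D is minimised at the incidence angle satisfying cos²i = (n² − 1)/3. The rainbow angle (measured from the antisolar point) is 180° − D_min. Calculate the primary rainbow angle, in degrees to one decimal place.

cos²i = (1.80365 − 1)/3 = 0.26788; i = arccos(0.51757) = 58.830°.
sin r = sin 58.830°/1.343 = 0.63711; r = 39.577°.
D_min = 2·58.830° − 4·39.577° + 180° = 139.354°.
Rainbow angle = 180° − D_min = 40.646°.

40.6°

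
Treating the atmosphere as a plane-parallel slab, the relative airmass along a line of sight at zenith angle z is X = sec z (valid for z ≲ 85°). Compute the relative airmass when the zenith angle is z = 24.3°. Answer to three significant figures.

1.10

X = sec z = 1/cos 24.3° = 1/0.9114 = 1.0972.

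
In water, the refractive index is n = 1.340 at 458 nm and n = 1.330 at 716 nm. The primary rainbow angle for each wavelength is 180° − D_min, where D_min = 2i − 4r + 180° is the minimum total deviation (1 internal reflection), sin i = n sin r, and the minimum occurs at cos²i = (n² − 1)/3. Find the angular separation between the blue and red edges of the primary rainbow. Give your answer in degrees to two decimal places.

At 458 nm (n = 1.340): cos²i = 0.26520 → i = 59.004°, r = 39.770°, D_min = 138.929°, rainbow angle = 41.071°.
At 716 nm (n = 1.330): cos²i = 0.25630 → i = 59.585°, r = 40.422°, D_min = 137.484°, rainbow angle = 42.516°.
Angular width = |41.071° − 42.516°| = 1.445°.

1.45°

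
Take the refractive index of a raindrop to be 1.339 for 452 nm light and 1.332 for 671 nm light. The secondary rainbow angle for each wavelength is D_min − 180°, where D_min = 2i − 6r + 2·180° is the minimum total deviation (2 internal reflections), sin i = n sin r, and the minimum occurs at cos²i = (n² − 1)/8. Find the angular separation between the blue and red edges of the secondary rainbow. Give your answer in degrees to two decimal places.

At 452 nm (n = 1.339): cos²i = 0.09912 → i = 71.650°, r = 45.141°, D_min = 232.451°, rainbow angle = 52.451°.
At 671 nm (n = 1.332): cos²i = 0.09678 → i = 71.875°, r = 45.520°, D_min = 230.628°, rainbow angle = 50.628°.
Angular width = |52.451° − 50.628°| = 1.823°.

1.82°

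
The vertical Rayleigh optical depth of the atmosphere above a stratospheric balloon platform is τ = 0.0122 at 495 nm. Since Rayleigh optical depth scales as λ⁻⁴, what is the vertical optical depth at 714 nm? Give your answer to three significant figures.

0.00282

τ(714 nm) = τ(495 nm) × (495/714)⁴ = 0.0122 × (0.6933)⁴ = 0.0122 × 0.2310 = 0.0028.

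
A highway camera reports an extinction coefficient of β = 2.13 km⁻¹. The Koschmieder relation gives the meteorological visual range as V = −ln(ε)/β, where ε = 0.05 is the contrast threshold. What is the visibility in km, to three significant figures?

1.41 km

V = −ln(0.05) / 2.13 = 2.996 / 2.13 = 1.4064 km.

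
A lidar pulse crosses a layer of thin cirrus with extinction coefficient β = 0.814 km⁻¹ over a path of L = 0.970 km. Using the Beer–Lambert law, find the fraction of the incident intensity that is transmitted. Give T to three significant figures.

τ = β·L = 0.814 × 0.970 = 0.7896.
T = exp(−0.7896) = 0.4540.

0.454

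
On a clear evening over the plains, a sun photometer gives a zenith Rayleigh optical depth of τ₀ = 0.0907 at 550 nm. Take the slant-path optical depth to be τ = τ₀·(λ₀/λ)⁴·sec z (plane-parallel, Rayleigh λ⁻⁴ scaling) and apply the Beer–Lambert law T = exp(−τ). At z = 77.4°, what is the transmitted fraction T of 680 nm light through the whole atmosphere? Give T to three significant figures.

sec 77.4° = 4.5841.
τ = 0.0907 × (550/680)⁴ × 4.5841 = 0.0907 × 0.4280 × 4.5841 = 0.1779.
T = exp(−0.1779) = 0.8370.

0.837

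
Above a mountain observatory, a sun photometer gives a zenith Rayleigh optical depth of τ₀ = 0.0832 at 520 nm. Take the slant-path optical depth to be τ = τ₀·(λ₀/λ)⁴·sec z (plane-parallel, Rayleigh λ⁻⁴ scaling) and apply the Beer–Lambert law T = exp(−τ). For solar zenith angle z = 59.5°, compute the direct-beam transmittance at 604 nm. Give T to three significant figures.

sec 59.5° = 1.9703.
τ = 0.0832 × (520/604)⁴ × 1.9703 = 0.0832 × 0.5494 × 1.9703 = 0.0901.
T = exp(−0.0901) = 0.9139.

0.914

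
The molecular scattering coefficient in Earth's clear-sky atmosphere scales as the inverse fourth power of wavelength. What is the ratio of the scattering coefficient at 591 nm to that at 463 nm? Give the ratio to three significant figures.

Rayleigh scattering ∝ λ⁻⁴, so the ratio of coefficients is the inverse fourth power of the wavelength ratio.
σ(591)/σ(463) = (463/591)⁴ = (0.7834)⁴ = 0.3767.

0.377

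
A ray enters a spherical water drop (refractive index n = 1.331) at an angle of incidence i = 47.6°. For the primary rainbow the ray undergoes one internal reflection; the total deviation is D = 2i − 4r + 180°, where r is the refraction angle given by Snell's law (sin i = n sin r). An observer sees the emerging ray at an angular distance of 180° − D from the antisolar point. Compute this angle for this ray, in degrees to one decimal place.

39.6°

sin r = sin 47.6° / 1.331 = 0.7385/1.331 = 0.5548; r = 33.70°.
D = 2·47.6° − 4·33.70° + 180° = 95.20° − 134.79° + 180° = 140.41°.
Angle from antisolar point = 180° − D = 39.59°.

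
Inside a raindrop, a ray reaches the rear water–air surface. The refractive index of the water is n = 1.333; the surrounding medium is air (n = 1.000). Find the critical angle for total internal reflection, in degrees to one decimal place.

48.6°

sin θ_c = n_air / n = 1.000 / 1.333 = 0.7502.
θ_c = arcsin(0.7502) = 48.61°.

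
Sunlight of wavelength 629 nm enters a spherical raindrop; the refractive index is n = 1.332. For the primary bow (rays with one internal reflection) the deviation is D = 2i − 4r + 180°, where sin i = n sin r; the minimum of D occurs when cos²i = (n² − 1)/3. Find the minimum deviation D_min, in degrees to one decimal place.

cos²i = (1.77422 − 1)/3 = 0.25807; i = arccos(0.50801) = 59.469°.
sin r = sin 59.469°/1.332 = 0.64666; r = 40.290°.
D_min = 2·59.469° − 4·40.290° + 180° = 137.776°.

137.8°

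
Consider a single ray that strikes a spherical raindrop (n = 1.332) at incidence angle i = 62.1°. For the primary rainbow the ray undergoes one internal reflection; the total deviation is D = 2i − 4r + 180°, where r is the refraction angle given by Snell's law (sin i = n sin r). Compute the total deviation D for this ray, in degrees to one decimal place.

sin r = sin 62.1° / 1.332 = 0.8838/1.332 = 0.6635; r = 41.57°.
D = 2·62.1° − 4·41.57° + 180° = 124.20° − 166.27° + 180° = 137.93°.

137.9°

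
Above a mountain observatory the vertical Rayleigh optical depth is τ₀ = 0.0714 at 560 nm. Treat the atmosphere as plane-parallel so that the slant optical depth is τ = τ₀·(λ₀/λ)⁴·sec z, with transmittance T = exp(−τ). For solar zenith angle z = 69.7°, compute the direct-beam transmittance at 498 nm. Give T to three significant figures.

sec 69.7° = 2.8824.
τ = 0.0714 × (560/498)⁴ × 2.8824 = 0.0714 × 1.5989 × 2.8824 = 0.3291.
T = exp(−0.3291) = 0.7196.

0.720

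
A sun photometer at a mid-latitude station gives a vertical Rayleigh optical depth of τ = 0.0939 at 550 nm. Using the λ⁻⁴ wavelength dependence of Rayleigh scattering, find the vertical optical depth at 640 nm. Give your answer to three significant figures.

0.0512

τ(640 nm) = τ(550 nm) × (550/640)⁴ = 0.0939 × (0.8594)⁴ = 0.0939 × 0.5454 = 0.0512.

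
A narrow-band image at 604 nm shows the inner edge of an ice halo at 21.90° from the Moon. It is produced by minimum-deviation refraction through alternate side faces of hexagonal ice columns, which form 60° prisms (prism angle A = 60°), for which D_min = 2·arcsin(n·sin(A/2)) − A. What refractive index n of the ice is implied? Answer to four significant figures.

Rearranging: n = sin((D_min + A)/2) / sin(A/2).
(D_min + A)/2 = (21.90° + 60°)/2 = 40.950°.
n = sin 40.950° / sin 30° = 0.6554 / 0.5000 = 1.3108.

1.311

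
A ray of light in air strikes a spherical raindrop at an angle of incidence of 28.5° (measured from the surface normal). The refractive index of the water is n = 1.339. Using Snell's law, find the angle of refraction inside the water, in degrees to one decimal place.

20.9°

Snell: sin θ_r = sin θ_i / n = sin 28.5° / 1.339 = 0.4772 / 1.339 = 0.3564.
θ_r = arcsin(0.3564) = 20.88°.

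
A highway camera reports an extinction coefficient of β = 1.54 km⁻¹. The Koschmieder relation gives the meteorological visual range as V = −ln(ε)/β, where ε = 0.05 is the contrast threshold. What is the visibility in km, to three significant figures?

V = −ln(0.05) / 1.54 = 2.996 / 1.54 = 1.9453 km.

1.95 km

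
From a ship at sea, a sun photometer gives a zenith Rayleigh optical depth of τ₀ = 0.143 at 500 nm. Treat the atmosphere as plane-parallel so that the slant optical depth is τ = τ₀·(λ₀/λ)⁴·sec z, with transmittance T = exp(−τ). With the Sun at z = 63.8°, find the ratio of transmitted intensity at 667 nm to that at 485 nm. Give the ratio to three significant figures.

1.30

Airmass: sec 63.8° = 2.2650.
τ(667 nm) = 0.143 × (500/667)⁴ × 2.2650 = 0.143 × 0.3158 × 2.2650 = 0.1023.
τ(485 nm) = 0.143 × (500/485)⁴ × 2.2650 = 0.143 × 1.1296 × 2.2650 = 0.3659.
T(667)/T(485) = exp(τ_B − τ_A) = exp(0.2636) = 1.3016.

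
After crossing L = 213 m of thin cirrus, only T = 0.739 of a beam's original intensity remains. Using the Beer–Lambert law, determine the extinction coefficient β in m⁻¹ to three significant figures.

Beer–Lambert: T = exp(−βL) ⇒ β = −ln(T)/L = −ln(0.739)/213 = 0.3025/213 = 0.00142 m⁻¹.

0.00142 m⁻¹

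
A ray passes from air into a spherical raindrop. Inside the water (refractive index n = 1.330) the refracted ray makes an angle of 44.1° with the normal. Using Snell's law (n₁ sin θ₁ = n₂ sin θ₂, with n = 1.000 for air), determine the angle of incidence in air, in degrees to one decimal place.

Snell: sin θ_i = n · sin θ_r = 1.330 × sin 44.1° = 1.330 × 0.6959 = 0.9256.
θ_i = arcsin(0.9256) = 67.75°.

67.8°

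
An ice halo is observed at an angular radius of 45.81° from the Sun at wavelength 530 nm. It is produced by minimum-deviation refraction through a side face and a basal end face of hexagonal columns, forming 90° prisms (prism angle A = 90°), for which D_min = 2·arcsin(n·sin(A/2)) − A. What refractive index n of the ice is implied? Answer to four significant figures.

1.310

Rearranging: n = sin((D_min + A)/2) / sin(A/2).
(D_min + A)/2 = (45.81° + 90°)/2 = 67.905°.
n = sin 67.905° / sin 45° = 0.9266 / 0.7071 = 1.3104.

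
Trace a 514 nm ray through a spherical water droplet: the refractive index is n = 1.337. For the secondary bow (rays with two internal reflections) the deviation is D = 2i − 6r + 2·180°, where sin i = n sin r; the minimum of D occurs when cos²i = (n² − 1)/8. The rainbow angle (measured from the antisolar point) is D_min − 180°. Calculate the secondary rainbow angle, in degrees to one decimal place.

51.9°

cos²i = (1.78757 − 1)/8 = 0.09845; i = arccos(0.31376) = 71.714°.
sin r = sin 71.714°/1.337 = 0.71017; r = 45.249°.
D_min = 2·71.714° − 6·45.249° + 360° = 231.934°.
Rainbow angle = D_min − 180° = 51.934°.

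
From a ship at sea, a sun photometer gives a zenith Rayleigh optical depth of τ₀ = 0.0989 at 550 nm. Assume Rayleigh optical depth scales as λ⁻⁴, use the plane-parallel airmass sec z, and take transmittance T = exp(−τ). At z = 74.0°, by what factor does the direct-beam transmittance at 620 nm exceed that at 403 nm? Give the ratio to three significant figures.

Airmass: sec 74.0° = 3.6280.
τ(620 nm) = 0.0989 × (550/620)⁴ × 3.6280 = 0.0989 × 0.6193 × 3.6280 = 0.2222.
τ(403 nm) = 0.0989 × (550/403)⁴ × 3.6280 = 0.0989 × 3.4692 × 3.6280 = 1.2448.
T(620)/T(403) = exp(τ_B − τ_A) = exp(1.0226) = 2.7803.

2.78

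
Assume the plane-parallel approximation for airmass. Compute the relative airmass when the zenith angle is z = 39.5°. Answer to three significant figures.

1.30

X = sec z = 1/cos 39.5° = 1/0.7716 = 1.2960.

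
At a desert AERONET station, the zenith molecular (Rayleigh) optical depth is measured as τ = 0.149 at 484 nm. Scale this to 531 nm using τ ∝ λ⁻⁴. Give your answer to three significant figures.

τ(531 nm) = τ(484 nm) × (484/531)⁴ = 0.149 × (0.9115)⁴ = 0.149 × 0.6902 = 0.1028.

0.103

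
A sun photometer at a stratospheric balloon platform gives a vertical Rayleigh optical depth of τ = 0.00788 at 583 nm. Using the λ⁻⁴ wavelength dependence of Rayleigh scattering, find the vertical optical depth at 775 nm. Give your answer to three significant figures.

0.00252

τ(775 nm) = τ(583 nm) × (583/775)⁴ = 0.00788 × (0.7523)⁴ = 0.00788 × 0.3202 = 0.0025.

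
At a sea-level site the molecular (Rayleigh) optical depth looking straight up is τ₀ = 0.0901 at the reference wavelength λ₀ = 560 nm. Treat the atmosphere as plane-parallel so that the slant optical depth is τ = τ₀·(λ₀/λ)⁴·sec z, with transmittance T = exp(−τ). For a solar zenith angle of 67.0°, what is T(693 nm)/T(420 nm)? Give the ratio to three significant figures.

Airmass: sec 67.0° = 2.5593.
τ(693 nm) = 0.0901 × (560/693)⁴ × 2.5593 = 0.0901 × 0.4264 × 2.5593 = 0.0983.
τ(420 nm) = 0.0901 × (560/420)⁴ × 2.5593 = 0.0901 × 3.1605 × 2.5593 = 0.7288.
T(693)/T(420) = exp(τ_B − τ_A) = exp(0.6305) = 1.8785.

1.88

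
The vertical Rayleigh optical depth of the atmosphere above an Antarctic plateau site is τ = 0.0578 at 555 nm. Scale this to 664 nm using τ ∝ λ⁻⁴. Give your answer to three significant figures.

0.0282

τ(664 nm) = τ(555 nm) × (555/664)⁴ = 0.0578 × (0.8358)⁴ = 0.0578 × 0.4881 = 0.0282.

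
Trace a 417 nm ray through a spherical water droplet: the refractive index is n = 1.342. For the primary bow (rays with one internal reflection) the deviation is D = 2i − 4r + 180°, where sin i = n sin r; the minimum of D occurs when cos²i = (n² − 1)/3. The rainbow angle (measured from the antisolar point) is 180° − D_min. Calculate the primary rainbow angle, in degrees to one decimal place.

40.8°

cos²i = (1.80096 − 1)/3 = 0.26699; i = arccos(0.51671) = 58.888°.
sin r = sin 58.888°/1.342 = 0.63797; r = 39.641°.
D_min = 2·58.888° − 4·39.641° + 180° = 139.213°.
Rainbow angle = 180° − D_min = 40.787°.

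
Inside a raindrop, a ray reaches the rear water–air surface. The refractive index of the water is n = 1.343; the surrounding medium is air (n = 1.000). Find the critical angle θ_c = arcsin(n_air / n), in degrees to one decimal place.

sin θ_c = n_air / n = 1.000 / 1.343 = 0.7446.
θ_c = arcsin(0.7446) = 48.12°.

48.1°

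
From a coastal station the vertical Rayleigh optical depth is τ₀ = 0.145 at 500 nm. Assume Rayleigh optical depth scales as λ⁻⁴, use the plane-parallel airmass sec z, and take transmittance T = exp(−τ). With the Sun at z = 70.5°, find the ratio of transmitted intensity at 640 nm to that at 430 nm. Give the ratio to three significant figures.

1.88

Airmass: sec 70.5° = 2.9957.
τ(640 nm) = 0.145 × (500/640)⁴ × 2.9957 = 0.145 × 0.3725 × 2.9957 = 0.1618.
τ(430 nm) = 0.145 × (500/430)⁴ × 2.9957 = 0.145 × 1.8281 × 2.9957 = 0.7941.
T(640)/T(430) = exp(τ_B − τ_A) = exp(0.6323) = 1.8819.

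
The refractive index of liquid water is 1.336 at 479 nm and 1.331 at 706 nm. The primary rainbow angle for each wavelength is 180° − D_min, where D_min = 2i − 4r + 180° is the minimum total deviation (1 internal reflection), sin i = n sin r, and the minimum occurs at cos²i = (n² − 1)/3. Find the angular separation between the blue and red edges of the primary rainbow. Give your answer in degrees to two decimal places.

At 479 nm (n = 1.336): cos²i = 0.26163 → i = 59.236°, r = 40.029°, D_min = 138.356°, rainbow angle = 41.644°.
At 706 nm (n = 1.331): cos²i = 0.25719 → i = 59.527°, r = 40.356°, D_min = 137.630°, rainbow angle = 42.370°.
Angular width = |41.644° − 42.370°| = 0.726°.

0.73°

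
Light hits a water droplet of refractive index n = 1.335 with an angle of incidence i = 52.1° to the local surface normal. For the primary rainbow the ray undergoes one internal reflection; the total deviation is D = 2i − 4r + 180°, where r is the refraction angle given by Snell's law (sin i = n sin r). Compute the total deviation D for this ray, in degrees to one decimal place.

139.3°

sin r = sin 52.1° / 1.335 = 0.7891/1.335 = 0.5911; r = 36.23°.
D = 2·52.1° − 4·36.23° + 180° = 104.20° − 144.93° + 180° = 139.27°.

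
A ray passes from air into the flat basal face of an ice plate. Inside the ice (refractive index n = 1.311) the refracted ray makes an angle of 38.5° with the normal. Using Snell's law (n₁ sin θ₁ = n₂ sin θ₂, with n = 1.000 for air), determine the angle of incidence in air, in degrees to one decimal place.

Snell: sin θ_i = n · sin θ_r = 1.311 × sin 38.5° = 1.311 × 0.6225 = 0.8161.
θ_i = arcsin(0.8161) = 54.70°.

54.7°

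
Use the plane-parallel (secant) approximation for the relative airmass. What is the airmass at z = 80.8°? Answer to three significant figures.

X = sec z = 1/cos 80.8° = 1/0.1599 = 6.2546.

6.25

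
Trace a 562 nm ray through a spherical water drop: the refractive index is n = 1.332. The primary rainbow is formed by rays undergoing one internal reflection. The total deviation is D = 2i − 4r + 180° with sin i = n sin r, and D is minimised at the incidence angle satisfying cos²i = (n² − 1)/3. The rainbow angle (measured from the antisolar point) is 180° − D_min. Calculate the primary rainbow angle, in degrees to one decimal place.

cos²i = (1.77422 − 1)/3 = 0.25807; i = arccos(0.50801) = 59.469°.
sin r = sin 59.469°/1.332 = 0.64666; r = 40.290°.
D_min = 2·59.469° − 4·40.290° + 180° = 137.776°.
Rainbow angle = 180° − D_min = 42.224°.

42.2°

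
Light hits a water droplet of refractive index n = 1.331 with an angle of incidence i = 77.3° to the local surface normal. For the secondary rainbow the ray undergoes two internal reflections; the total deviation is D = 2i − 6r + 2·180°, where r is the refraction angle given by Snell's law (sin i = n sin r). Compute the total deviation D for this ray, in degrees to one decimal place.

sin r = sin 77.3° / 1.331 = 0.9755/1.331 = 0.7329; r = 47.13°.
D = 2·77.3° − 6·47.13° + 2·180° = 154.60° − 282.80° + 360° = 231.80°.

231.8°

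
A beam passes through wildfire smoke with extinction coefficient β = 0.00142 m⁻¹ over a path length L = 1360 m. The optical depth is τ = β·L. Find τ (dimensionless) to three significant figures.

τ = β·L = 0.00142 × 1360 = 1.9312.

1.93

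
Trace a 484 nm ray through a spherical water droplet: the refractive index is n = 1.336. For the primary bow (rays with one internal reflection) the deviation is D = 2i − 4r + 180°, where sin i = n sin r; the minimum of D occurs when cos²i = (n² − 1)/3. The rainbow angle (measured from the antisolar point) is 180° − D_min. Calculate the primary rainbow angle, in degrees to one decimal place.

41.6°

cos²i = (1.78490 − 1)/3 = 0.26163; i = arccos(0.51150) = 59.236°.
sin r = sin 59.236°/1.336 = 0.64318; r = 40.029°.
D_min = 2·59.236° − 4·40.029° + 180° = 138.356°.
Rainbow angle = 180° − D_min = 41.644°.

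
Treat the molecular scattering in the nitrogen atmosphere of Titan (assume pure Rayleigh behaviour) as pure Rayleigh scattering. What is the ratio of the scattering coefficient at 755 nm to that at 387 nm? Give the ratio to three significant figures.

0.0690

Rayleigh scattering ∝ λ⁻⁴, so the ratio of coefficients is the inverse fourth power of the wavelength ratio.
σ(755)/σ(387) = (387/755)⁴ = (0.5126)⁴ = 0.06903.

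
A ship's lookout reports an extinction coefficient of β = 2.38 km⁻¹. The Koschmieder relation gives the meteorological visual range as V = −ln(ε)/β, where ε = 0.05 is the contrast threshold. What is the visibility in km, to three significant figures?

1.26 km

V = −ln(0.05) / 2.38 = 2.996 / 2.38 = 1.2587 km.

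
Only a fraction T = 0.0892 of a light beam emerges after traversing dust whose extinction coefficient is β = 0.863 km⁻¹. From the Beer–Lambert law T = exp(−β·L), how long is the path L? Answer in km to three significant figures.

2.80 km

Beer–Lambert: T = exp(−βL) ⇒ L = −ln(T)/β = −ln(0.0892)/0.863 = 2.4169/0.863 = 2.801 km.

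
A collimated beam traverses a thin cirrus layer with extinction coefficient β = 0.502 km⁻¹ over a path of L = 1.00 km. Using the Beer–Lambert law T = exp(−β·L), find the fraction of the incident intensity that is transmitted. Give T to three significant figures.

0.605

τ = β·L = 0.502 × 1.00 = 0.5020.
T = exp(−0.5020) = 0.6053.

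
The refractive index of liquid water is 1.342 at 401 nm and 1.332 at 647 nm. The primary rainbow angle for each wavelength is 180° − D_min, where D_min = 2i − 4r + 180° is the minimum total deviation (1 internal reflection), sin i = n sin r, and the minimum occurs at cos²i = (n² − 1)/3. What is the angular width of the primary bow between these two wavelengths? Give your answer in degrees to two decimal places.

At 401 nm (n = 1.342): cos²i = 0.26699 → i = 58.888°, r = 39.641°, D_min = 139.213°, rainbow angle = 40.787°.
At 647 nm (n = 1.332): cos²i = 0.25807 → i = 59.469°, r = 40.290°, D_min = 137.776°, rainbow angle = 42.224°.
Angular width = |40.787° − 42.224°| = 1.437°.

1.44°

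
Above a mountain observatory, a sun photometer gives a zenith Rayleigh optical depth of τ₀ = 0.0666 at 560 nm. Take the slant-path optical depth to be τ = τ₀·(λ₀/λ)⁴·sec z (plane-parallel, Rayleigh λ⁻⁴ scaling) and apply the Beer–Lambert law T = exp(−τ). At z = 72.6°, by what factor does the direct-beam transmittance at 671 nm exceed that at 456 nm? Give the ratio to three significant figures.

1.49

Airmass: sec 72.6° = 3.3440.
τ(671 nm) = 0.0666 × (560/671)⁴ × 3.3440 = 0.0666 × 0.4851 × 3.3440 = 0.1080.
τ(456 nm) = 0.0666 × (560/456)⁴ × 3.3440 = 0.0666 × 2.2745 × 3.3440 = 0.5066.
T(671)/T(456) = exp(τ_B − τ_A) = exp(0.3985) = 1.4896.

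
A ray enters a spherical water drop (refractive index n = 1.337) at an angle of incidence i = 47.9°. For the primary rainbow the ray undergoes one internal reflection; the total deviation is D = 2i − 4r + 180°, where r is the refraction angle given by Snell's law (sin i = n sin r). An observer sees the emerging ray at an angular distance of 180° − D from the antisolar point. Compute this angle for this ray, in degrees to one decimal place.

sin r = sin 47.9° / 1.337 = 0.7420/1.337 = 0.5550; r = 33.71°.
D = 2·47.9° − 4·33.71° + 180° = 95.80° − 134.83° + 180° = 140.97°.
Angle from antisolar point = 180° − D = 39.03°.

39.0°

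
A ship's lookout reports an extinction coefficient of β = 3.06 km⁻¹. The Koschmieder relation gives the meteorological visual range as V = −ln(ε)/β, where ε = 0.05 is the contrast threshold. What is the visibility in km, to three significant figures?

0.979 km

V = −ln(0.05) / 3.06 = 2.996 / 3.06 = 0.9790 km.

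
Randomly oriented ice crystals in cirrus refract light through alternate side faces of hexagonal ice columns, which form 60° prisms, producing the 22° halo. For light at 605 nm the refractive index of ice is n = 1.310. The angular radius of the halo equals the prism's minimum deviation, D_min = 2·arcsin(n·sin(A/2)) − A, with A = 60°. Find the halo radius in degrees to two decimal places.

21.84°

n·sin(A/2) = 1.310 × sin 30° = 1.310 × 0.5000 = 0.6550.
D_min = 2·arcsin(0.6550) − 60° = 2 × 40.920° − 60° = 21.839°.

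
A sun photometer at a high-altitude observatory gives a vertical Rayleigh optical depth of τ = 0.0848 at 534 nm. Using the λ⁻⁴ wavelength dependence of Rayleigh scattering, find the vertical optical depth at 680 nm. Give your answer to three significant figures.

τ(680 nm) = τ(534 nm) × (534/680)⁴ = 0.0848 × (0.7853)⁴ = 0.0848 × 0.3803 = 0.0322.

0.0322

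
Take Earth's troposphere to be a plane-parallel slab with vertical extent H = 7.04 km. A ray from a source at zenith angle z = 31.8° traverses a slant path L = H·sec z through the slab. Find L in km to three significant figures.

sec z = 1/cos 31.8° = 1.1766.
L = 7.04 × 1.1766 = 8.283 km.

8.28 km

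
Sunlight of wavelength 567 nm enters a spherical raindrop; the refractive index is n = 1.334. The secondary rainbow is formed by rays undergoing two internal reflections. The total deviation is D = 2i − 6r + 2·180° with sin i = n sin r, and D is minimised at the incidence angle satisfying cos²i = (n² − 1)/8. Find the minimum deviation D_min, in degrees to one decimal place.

231.2°

cos²i = (1.77956 − 1)/8 = 0.09744; i = arccos(0.31216) = 71.810°.
sin r = sin 71.810°/1.334 = 0.71217; r = 45.411°.
D_min = 2·71.810° − 6·45.411° + 360° = 231.153°.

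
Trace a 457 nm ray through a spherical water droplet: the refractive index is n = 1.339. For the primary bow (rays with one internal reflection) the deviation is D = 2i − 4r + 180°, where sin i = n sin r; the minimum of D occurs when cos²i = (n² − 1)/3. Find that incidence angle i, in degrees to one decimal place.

cos²i = (1.339² − 1)/3 = (1.79292 − 1)/3 = 0.26431.
cos i = 0.51411, so i = 59.062°.

59.1°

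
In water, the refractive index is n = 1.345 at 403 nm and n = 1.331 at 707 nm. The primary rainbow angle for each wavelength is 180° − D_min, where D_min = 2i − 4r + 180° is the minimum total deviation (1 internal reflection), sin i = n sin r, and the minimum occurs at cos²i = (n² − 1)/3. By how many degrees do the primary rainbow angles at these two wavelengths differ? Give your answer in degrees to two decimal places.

2.01°

At 403 nm (n = 1.345): cos²i = 0.26967 → i = 58.715°, r = 39.448°, D_min = 139.635°, rainbow angle = 40.365°.
At 707 nm (n = 1.331): cos²i = 0.25719 → i = 59.527°, r = 40.356°, D_min = 137.630°, rainbow angle = 42.370°.
Angular width = |40.365° − 42.370°| = 2.005°.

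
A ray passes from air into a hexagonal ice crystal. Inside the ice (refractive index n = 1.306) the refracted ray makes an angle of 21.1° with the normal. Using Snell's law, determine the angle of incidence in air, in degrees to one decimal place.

28.0°

Snell: sin θ_i = n · sin θ_r = 1.306 × sin 21.1° = 1.306 × 0.3600 = 0.4702.
θ_i = arcsin(0.4702) = 28.04°.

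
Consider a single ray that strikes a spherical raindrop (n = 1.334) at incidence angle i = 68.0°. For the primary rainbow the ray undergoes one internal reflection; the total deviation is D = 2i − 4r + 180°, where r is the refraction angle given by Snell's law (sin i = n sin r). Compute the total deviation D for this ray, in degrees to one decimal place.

sin r = sin 68.0° / 1.334 = 0.9272/1.334 = 0.6950; r = 44.03°.
D = 2·68.0° − 4·44.03° + 180° = 136.00° − 176.12° + 180° = 139.88°.

139.9°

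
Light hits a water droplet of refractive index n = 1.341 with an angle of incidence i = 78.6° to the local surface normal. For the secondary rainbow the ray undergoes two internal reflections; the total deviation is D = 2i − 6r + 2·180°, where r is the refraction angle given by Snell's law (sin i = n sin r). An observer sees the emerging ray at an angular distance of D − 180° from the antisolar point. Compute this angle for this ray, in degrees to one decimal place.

sin r = sin 78.6° / 1.341 = 0.9803/1.341 = 0.7310; r = 46.97°.
D = 2·78.6° − 6·46.97° + 2·180° = 157.20° − 281.82° + 360° = 235.38°.
Angle from antisolar point = D − 180° = 55.38°.

55.4°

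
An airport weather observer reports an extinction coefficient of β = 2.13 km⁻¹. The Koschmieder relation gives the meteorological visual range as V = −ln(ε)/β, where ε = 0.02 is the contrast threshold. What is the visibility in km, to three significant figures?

1.84 km

V = −ln(0.02) / 2.13 = 3.912 / 2.13 = 1.8366 km.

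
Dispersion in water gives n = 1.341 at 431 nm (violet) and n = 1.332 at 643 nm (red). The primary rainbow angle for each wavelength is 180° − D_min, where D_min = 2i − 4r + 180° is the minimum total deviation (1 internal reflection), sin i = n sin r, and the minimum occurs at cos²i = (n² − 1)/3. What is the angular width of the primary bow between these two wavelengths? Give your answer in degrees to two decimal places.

1.29°

At 431 nm (n = 1.341): cos²i = 0.26609 → i = 58.946°, r = 39.705°, D_min = 139.071°, rainbow angle = 40.929°.
At 643 nm (n = 1.332): cos²i = 0.25807 → i = 59.469°, r = 40.290°, D_min = 137.776°, rainbow angle = 42.224°.
Angular width = |40.929° − 42.224°| = 1.295°.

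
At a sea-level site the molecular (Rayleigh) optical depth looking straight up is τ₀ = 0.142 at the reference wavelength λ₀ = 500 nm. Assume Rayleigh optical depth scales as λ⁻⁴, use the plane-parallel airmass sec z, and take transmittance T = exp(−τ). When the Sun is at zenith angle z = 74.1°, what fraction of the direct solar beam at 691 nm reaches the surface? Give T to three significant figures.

sec 74.1° = 3.6502.
τ = 0.142 × (500/691)⁴ × 3.6502 = 0.142 × 0.2741 × 3.6502 = 0.1421.
T = exp(−0.1421) = 0.8675.

0.868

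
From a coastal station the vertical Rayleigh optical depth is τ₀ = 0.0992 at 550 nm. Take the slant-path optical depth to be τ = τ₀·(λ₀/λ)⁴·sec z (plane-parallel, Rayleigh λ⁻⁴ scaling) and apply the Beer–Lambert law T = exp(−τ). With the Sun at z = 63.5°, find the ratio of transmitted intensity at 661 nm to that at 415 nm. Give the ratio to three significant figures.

Airmass: sec 63.5° = 2.2412.
τ(661 nm) = 0.0992 × (550/661)⁴ × 2.2412 = 0.0992 × 0.4793 × 2.2412 = 0.1066.
τ(415 nm) = 0.0992 × (550/415)⁴ × 2.2412 = 0.0992 × 3.0850 × 2.2412 = 0.6859.
T(661)/T(415) = exp(τ_B − τ_A) = exp(0.5793) = 1.7848.

1.78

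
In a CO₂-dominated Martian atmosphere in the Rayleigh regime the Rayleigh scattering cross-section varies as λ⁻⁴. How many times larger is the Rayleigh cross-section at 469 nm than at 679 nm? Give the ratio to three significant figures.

4.39

Rayleigh scattering ∝ λ⁻⁴, so the ratio of coefficients is the inverse fourth power of the wavelength ratio.
σ(469)/σ(679) = (679/469)⁴ = (1.4478)⁴ = 4.393.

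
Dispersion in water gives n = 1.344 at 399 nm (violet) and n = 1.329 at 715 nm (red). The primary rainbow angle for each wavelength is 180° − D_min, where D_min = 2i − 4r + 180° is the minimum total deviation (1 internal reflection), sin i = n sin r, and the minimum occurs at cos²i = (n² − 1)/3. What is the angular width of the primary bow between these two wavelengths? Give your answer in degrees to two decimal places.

At 399 nm (n = 1.344): cos²i = 0.26878 → i = 58.772°, r = 39.512°, D_min = 139.495°, rainbow angle = 40.505°.
At 715 nm (n = 1.329): cos²i = 0.25541 → i = 59.643°, r = 40.487°, D_min = 137.337°, rainbow angle = 42.663°.
Angular width = |40.505° − 42.663°| = 2.158°.

2.16°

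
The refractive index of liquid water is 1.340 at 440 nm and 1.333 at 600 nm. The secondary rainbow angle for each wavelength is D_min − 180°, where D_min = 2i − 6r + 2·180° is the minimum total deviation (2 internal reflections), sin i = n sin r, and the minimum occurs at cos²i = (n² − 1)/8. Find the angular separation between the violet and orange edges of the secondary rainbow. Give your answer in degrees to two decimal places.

1.82°

At 440 nm (n = 1.340): cos²i = 0.09945 → i = 71.618°, r = 45.088°, D_min = 232.709°, rainbow angle = 52.709°.
At 600 nm (n = 1.333): cos²i = 0.09711 → i = 71.843°, r = 45.466°, D_min = 230.891°, rainbow angle = 50.891°.
Angular width = |52.709° − 50.891°| = 1.818°.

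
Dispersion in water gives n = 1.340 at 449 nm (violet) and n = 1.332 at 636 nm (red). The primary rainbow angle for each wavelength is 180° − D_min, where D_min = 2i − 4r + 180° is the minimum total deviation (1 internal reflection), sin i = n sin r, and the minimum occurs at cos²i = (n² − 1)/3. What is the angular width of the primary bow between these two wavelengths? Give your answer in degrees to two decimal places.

At 449 nm (n = 1.340): cos²i = 0.26520 → i = 59.004°, r = 39.770°, D_min = 138.929°, rainbow angle = 41.071°.
At 636 nm (n = 1.332): cos²i = 0.25807 → i = 59.469°, r = 40.290°, D_min = 137.776°, rainbow angle = 42.224°.
Angular width = |41.071° − 42.224°| = 1.153°.

1.15°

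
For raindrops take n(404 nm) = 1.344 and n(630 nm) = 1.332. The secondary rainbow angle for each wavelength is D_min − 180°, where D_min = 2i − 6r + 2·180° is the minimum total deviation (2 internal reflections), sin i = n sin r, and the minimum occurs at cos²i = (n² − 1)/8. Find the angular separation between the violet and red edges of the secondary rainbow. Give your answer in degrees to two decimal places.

3.10°

At 404 nm (n = 1.344): cos²i = 0.10079 → i = 71.490°, r = 44.874°, D_min = 233.733°, rainbow angle = 53.733°.
At 630 nm (n = 1.332): cos²i = 0.09678 → i = 71.875°, r = 45.520°, D_min = 230.628°, rainbow angle = 50.628°.
Angular width = |53.733° − 50.628°| = 3.104°.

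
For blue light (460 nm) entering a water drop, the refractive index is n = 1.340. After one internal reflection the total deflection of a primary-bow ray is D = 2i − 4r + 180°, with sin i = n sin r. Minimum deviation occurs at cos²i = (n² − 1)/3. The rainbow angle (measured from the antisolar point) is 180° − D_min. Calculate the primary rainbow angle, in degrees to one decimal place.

41.1°

cos²i = (1.79560 − 1)/3 = 0.26520; i = arccos(0.51498) = 59.004°.
sin r = sin 59.004°/1.340 = 0.63971; r = 39.770°.
D_min = 2·59.004° − 4·39.770° + 180° = 138.929°.
Rainbow angle = 180° − D_min = 41.071°.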